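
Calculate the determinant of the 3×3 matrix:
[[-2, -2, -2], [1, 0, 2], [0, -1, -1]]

Expansion along first row:
det = -2·det([[0,2],[-1,-1]]) - -2·det([[1,2],[0,-1]]) + -2·det([[1,0],[0,-1]])
    = -2·(0·-1 - 2·-1) - -2·(1·-1 - 2·0) + -2·(1·-1 - 0·0)
    = -2·2 - -2·-1 + -2·-1
    = -4 + -2 + 2 = -4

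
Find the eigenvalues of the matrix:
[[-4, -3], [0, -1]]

Characteristic equation: det(A - λI) = 0
λ² - (trace)λ + (det) = 0
trace = -4 + -1 = -5, det = (-4)(-1) - (-3)(0) = 4
λ² - (-5)λ + (4) = 0
λ = (-5 ± √((-5)² - 4·(4))) / 2 = (-5 ± √9) / 2
Solving: λ = -4, -1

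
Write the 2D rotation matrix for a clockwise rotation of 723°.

Rotation matrix formula: [[cos θ, -sin θ], [sin θ, cos θ]]
A clockwise rotation by 723° is equivalent to a counterclockwise rotation by -723°.
For θ = -723°:
cos(-723°) = 0.9986
sin(-723°) = -0.0523
Result: [[0.9986, 0.0523], [-0.0523, 0.9986]]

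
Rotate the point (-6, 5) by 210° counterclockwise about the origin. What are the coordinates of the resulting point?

Rotation matrix for 210°: [[cos 210°, -sin 210°], [sin 210°, cos 210°]] ≈ [[-0.866025, 0.500000], [-0.500000, -0.866025]]
[[-0.866025, 0.500000], [-0.500000, -0.866025]] × [-6, 5]ᵀ ≈ [7.6962, -1.3301]ᵀ
Result: (7.6962, -1.3301)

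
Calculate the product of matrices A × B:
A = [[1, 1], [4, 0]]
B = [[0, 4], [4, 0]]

Matrix multiplication:
C[0][0] = 1×0 + 1×4 = 4
C[0][1] = 1×4 + 1×0 = 4
C[1][0] = 4×0 + 0×4 = 0
C[1][1] = 4×4 + 0×0 = 16
Result: [[4, 4], [0, 16]]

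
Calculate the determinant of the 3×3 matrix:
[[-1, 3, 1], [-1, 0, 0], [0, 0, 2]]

Expansion along first row:
det = -1·det([[0,0],[0,2]]) - 3·det([[-1,0],[0,2]]) + 1·det([[-1,0],[0,0]])
    = -1·(0·2 - 0·0) - 3·(-1·2 - 0·0) + 1·(-1·0 - 0·0)
    = -1·0 - 3·-2 + 1·0
    = 0 + 6 + 0 = 6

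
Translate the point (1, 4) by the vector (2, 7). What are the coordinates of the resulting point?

Translation by (2, 7) (homogeneous matrix [[1, 0, 2], [0, 1, 7], [0, 0, 1]]):
x' = 1 + 2 = 3
y' = 4 + 7 = 11
Result: (3, 11)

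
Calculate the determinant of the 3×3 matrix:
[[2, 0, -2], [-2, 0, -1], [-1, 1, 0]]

Expansion along first row:
det = 2·det([[0,-1],[1,0]]) - 0·det([[-2,-1],[-1,0]]) + -2·det([[-2,0],[-1,1]])
    = 2·(0·0 - -1·1) - 0·(-2·0 - -1·-1) + -2·(-2·1 - 0·-1)
    = 2·1 - 0·-1 + -2·-2
    = 2 + 0 + 4 = 6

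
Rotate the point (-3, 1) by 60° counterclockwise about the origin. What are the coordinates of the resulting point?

Rotation matrix for 60°: [[cos 60°, -sin 60°], [sin 60°, cos 60°]] ≈ [[0.500000, -0.866025], [0.866025, 0.500000]]
[[0.500000, -0.866025], [0.866025, 0.500000]] × [-3, 1]ᵀ ≈ [-2.3660, -2.0981]ᵀ
Result: (-2.3660, -2.0981)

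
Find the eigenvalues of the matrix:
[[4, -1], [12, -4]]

Characteristic equation: det(A - λI) = 0
λ² - (trace)λ + (det) = 0
trace = 4 + -4 = 0, det = (4)(-4) - (-1)(12) = -4
λ² - (0)λ + (-4) = 0
λ = (0 ± √((0)² - 4·(-4))) / 2 = (0 ± √16) / 2
Solving: λ = -2, 2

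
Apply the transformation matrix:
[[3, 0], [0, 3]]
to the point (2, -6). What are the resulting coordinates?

Matrix multiplication:
[[3, 0], [0, 3]] × [2, -6]ᵀ
= [(3)(2) + (0)(-6), (0)(2) + (3)(-6)]ᵀ
= [6, -18]ᵀ
Result: (6, -18)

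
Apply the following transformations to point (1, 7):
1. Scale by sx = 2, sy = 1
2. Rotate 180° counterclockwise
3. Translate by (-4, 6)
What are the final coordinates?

Step 1: Scale → (2, 7)
Step 2: Rotate 180° → (-2, -7)
Step 3: Translate → (-6, -1)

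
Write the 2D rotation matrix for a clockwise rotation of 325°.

Rotation matrix formula: [[cos θ, -sin θ], [sin θ, cos θ]]
A clockwise rotation by 325° is equivalent to a counterclockwise rotation by -325°.
For θ = -325°:
cos(-325°) = 0.8192
sin(-325°) = 0.5736
Result: [[0.8192, -0.5736], [0.5736, 0.8192]]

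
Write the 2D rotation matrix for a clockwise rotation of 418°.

Rotation matrix formula: [[cos θ, -sin θ], [sin θ, cos θ]]
A clockwise rotation by 418° is equivalent to a counterclockwise rotation by -418°.
For θ = -418°:
cos(-418°) = 0.5299
sin(-418°) = -0.8480
Result: [[0.5299, 0.8480], [-0.8480, 0.5299]]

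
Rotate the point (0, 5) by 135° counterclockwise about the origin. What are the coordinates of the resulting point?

Rotation matrix for 135°: [[cos 135°, -sin 135°], [sin 135°, cos 135°]] ≈ [[-0.707107, -0.707107], [0.707107, -0.707107]]
[[-0.707107, -0.707107], [0.707107, -0.707107]] × [0, 5]ᵀ ≈ [-3.5355, -3.5355]ᵀ
Result: (-3.5355, -3.5355)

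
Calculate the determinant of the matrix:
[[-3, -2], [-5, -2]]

For a 2×2 matrix [[a, b], [c, d]], det = ad - bc
det = (-3)(-2) - (-2)(-5) = 6 - 10 = -4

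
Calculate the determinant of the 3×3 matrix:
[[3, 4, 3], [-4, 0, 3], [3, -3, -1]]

Expansion along first row:
det = 3·det([[0,3],[-3,-1]]) - 4·det([[-4,3],[3,-1]]) + 3·det([[-4,0],[3,-3]])
    = 3·(0·-1 - 3·-3) - 4·(-4·-1 - 3·3) + 3·(-4·-3 - 0·3)
    = 3·9 - 4·-5 + 3·12
    = 27 + 20 + 36 = 83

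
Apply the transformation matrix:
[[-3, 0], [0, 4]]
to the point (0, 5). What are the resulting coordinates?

Matrix multiplication:
[[-3, 0], [0, 4]] × [0, 5]ᵀ
= [(-3)(0) + (0)(5), (0)(0) + (4)(5)]ᵀ
= [0, 20]ᵀ
Result: (0, 20)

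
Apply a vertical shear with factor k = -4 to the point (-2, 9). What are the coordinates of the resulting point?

Shear matrix for vertical shear with factor k = -4:
[[1, 0], [-4, 1]]
Result: (-2, 9) → (-2, 17)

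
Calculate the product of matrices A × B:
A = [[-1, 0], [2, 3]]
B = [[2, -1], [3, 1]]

Matrix multiplication:
C[0][0] = -1×2 + 0×3 = -2
C[0][1] = -1×-1 + 0×1 = 1
C[1][0] = 2×2 + 3×3 = 13
C[1][1] = 2×-1 + 3×1 = 1
Result: [[-2, 1], [13, 1]]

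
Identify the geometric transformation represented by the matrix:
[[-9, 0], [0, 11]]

This matrix represents: non-uniform scaling by sx = -9, sy = 11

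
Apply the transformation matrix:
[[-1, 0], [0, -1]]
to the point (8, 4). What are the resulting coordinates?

Matrix multiplication:
[[-1, 0], [0, -1]] × [8, 4]ᵀ
= [(-1)(8) + (0)(4), (0)(8) + (-1)(4)]ᵀ
= [-8, -4]ᵀ
Result: (-8, -4)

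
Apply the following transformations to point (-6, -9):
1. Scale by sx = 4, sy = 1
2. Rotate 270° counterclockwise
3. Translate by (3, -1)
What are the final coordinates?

Step 1: Scale → (-24, -9)
Step 2: Rotate 270° → (-9, 24)
Step 3: Translate → (-6, 23)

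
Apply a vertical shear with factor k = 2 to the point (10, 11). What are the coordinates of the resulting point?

Shear matrix for vertical shear with factor k = 2:
[[1, 0], [2, 1]]
Result: (10, 11) → (10, 31)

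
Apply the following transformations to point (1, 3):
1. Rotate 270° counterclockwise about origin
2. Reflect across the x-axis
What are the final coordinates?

Step 1: Rotate 270° → (3, -1)
Step 2: Reflect across x-axis → (3, 1)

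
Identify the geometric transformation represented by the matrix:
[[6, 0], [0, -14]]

This matrix represents: non-uniform scaling by sx = 6, sy = -14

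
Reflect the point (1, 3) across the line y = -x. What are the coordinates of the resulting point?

Reflection across line y = -x: (1, 3) → (-3, -1)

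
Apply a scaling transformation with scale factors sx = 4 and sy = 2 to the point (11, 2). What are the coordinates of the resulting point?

Scaling matrix:
[[4, 0], [0, 2]]
Result: (11 × 4, 2 × 2) = (44, 4)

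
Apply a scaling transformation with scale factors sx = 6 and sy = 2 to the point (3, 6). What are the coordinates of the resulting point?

Scaling matrix:
[[6, 0], [0, 2]]
Result: (3 × 6, 6 × 2) = (18, 12)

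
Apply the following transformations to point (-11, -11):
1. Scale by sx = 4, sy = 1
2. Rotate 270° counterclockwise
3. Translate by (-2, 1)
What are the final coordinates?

Step 1: Scale → (-44, -11)
Step 2: Rotate 270° → (-11, 44)
Step 3: Translate → (-13, 45)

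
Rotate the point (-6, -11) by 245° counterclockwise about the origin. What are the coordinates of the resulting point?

Rotation matrix for 245°: [[cos 245°, -sin 245°], [sin 245°, cos 245°]] ≈ [[-0.422618, 0.906308], [-0.906308, -0.422618]]
[[-0.422618, 0.906308], [-0.906308, -0.422618]] × [-6, -11]ᵀ ≈ [-7.4337, 10.0866]ᵀ
Result: (-7.4337, 10.0866)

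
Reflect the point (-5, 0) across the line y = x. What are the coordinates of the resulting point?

Reflection across line y = x: (-5, 0) → (0, -5)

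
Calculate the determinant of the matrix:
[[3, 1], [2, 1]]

For a 2×2 matrix [[a, b], [c, d]], det = ad - bc
det = (3)(1) - (1)(2) = 3 - 2 = 1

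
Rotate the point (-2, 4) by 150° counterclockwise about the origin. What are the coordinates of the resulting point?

Rotation matrix for 150°: [[cos 150°, -sin 150°], [sin 150°, cos 150°]] ≈ [[-0.866025, -0.500000], [0.500000, -0.866025]]
[[-0.866025, -0.500000], [0.500000, -0.866025]] × [-2, 4]ᵀ ≈ [-0.2679, -4.4641]ᵀ
Result: (-0.2679, -4.4641)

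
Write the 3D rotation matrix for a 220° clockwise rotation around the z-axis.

Rotation matrix for clockwise 220° around z-axis:
A clockwise rotation by 220° is a counterclockwise rotation by -220°.
cos(-220°) = -0.7660, sin(-220°) = 0.6428
Result: [[-0.7660, -0.6428, 0], [0.6428, -0.7660, 0], [0, 0, 1]]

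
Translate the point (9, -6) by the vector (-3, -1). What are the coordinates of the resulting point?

Translation by (-3, -1) (homogeneous matrix [[1, 0, -3], [0, 1, -1], [0, 0, 1]]):
x' = 9 + -3 = 6
y' = -6 + -1 = -7
Result: (6, -7)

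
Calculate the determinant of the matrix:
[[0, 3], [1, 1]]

For a 2×2 matrix [[a, b], [c, d]], det = ad - bc
det = (0)(1) - (3)(1) = 0 - 3 = -3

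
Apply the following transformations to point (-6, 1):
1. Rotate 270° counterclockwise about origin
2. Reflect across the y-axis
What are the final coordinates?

Step 1: Rotate 270° → (1, 6)
Step 2: Reflect across y-axis → (-1, 6)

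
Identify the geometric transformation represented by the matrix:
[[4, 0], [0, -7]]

This matrix represents: non-uniform scaling by sx = 4, sy = -7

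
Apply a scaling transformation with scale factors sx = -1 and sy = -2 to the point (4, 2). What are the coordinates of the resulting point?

Scaling matrix:
[[-1, 0], [0, -2]]
Result: (4 × -1, 2 × -2) = (-4, -4)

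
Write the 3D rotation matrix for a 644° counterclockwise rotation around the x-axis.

Rotation matrix for counterclockwise 644° around x-axis:
cos(644°) = 0.2419, sin(644°) = -0.9703
Result: [[1, 0, 0], [0, 0.2419, 0.9703], [0, -0.9703, 0.2419]]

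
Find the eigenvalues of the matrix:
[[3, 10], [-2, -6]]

Characteristic equation: det(A - λI) = 0
λ² - (trace)λ + (det) = 0
trace = 3 + -6 = -3, det = (3)(-6) - (10)(-2) = 2
λ² - (-3)λ + (2) = 0
λ = (-3 ± √((-3)² - 4·(2))) / 2 = (-3 ± √1) / 2
Solving: λ = -2, -1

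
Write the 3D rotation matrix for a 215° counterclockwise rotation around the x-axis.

Rotation matrix for counterclockwise 215° around x-axis:
cos(215°) = -0.8192, sin(215°) = -0.5736
Result: [[1, 0, 0], [0, -0.8192, 0.5736], [0, -0.5736, -0.8192]]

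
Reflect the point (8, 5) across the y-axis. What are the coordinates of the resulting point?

Reflection across y-axis: (8, 5) → (-8, 5)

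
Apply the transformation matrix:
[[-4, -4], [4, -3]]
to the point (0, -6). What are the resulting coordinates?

Matrix multiplication:
[[-4, -4], [4, -3]] × [0, -6]ᵀ
= [(-4)(0) + (-4)(-6), (4)(0) + (-3)(-6)]ᵀ
= [24, 18]ᵀ
Result: (24, 18)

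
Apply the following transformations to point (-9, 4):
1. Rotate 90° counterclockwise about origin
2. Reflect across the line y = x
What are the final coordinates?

Step 1: Rotate 90° → (-4, -9)
Step 2: Reflect across line y = x → (-9, -4)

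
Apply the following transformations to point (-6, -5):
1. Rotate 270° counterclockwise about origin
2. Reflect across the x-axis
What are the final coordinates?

Step 1: Rotate 270° → (-5, 6)
Step 2: Reflect across x-axis → (-5, -6)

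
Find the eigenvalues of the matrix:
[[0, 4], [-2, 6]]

Characteristic equation: det(A - λI) = 0
λ² - (trace)λ + (det) = 0
trace = 0 + 6 = 6, det = (0)(6) - (4)(-2) = 8
λ² - (6)λ + (8) = 0
λ = (6 ± √((6)² - 4·(8))) / 2 = (6 ± √4) / 2
Solving: λ = 2, 4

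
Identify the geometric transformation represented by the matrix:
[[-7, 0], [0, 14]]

This matrix represents: non-uniform scaling by sx = -7, sy = 14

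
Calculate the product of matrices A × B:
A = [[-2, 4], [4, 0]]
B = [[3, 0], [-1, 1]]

Matrix multiplication:
C[0][0] = -2×3 + 4×-1 = -10
C[0][1] = -2×0 + 4×1 = 4
C[1][0] = 4×3 + 0×-1 = 12
C[1][1] = 4×0 + 0×1 = 0
Result: [[-10, 4], [12, 0]]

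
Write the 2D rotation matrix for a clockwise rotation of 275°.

Rotation matrix formula: [[cos θ, -sin θ], [sin θ, cos θ]]
A clockwise rotation by 275° is equivalent to a counterclockwise rotation by -275°.
For θ = -275°:
cos(-275°) = 0.0872
sin(-275°) = 0.9962
Result: [[0.0872, -0.9962], [0.9962, 0.0872]]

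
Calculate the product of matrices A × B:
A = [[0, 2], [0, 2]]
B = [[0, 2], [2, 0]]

Matrix multiplication:
C[0][0] = 0×0 + 2×2 = 4
C[0][1] = 0×2 + 2×0 = 0
C[1][0] = 0×0 + 2×2 = 4
C[1][1] = 0×2 + 2×0 = 0
Result: [[4, 0], [4, 0]]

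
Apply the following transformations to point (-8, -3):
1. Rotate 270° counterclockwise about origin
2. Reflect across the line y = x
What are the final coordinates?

Step 1: Rotate 270° → (-3, 8)
Step 2: Reflect across line y = x → (8, -3)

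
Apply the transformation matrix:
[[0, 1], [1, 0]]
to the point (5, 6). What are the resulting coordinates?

Matrix multiplication:
[[0, 1], [1, 0]] × [5, 6]ᵀ
= [(0)(5) + (1)(6), (1)(5) + (0)(6)]ᵀ
= [6, 5]ᵀ
Result: (6, 5)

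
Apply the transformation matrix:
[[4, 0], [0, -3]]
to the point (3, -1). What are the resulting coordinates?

Matrix multiplication:
[[4, 0], [0, -3]] × [3, -1]ᵀ
= [(4)(3) + (0)(-1), (0)(3) + (-3)(-1)]ᵀ
= [12, 3]ᵀ
Result: (12, 3)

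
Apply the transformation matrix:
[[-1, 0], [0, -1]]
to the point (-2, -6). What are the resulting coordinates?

Matrix multiplication:
[[-1, 0], [0, -1]] × [-2, -6]ᵀ
= [(-1)(-2) + (0)(-6), (0)(-2) + (-1)(-6)]ᵀ
= [2, 6]ᵀ
Result: (2, 6)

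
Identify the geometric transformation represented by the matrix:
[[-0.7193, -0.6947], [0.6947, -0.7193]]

This matrix represents: rotation by 136° counterclockwise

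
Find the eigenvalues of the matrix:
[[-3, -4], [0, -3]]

Characteristic equation: det(A - λI) = 0
λ² - (trace)λ + (det) = 0
trace = -3 + -3 = -6, det = (-3)(-3) - (-4)(0) = 9
λ² - (-6)λ + (9) = 0
λ = (-6 ± √((-6)² - 4·(9))) / 2 = (-6 ± √0) / 2
Solving: λ = -3, -3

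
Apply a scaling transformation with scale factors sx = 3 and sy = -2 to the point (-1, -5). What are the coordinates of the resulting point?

Scaling matrix:
[[3, 0], [0, -2]]
Result: (-1 × 3, -5 × -2) = (-3, 10)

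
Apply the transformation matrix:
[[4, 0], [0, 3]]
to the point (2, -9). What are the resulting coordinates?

Matrix multiplication:
[[4, 0], [0, 3]] × [2, -9]ᵀ
= [(4)(2) + (0)(-9), (0)(2) + (3)(-9)]ᵀ
= [8, -27]ᵀ
Result: (8, -27)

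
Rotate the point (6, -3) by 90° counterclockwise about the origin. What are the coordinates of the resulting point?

Rotation matrix for 90°: [[cos 90°, -sin 90°], [sin 90°, cos 90°]] = [[0, -1], [1, 0]]
[[0, -1], [1, 0]] × [6, -3]ᵀ = [3, 6]ᵀ
Result: (3, 6)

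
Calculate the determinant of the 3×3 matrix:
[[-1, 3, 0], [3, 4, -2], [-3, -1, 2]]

Expansion along first row:
det = -1·det([[4,-2],[-1,2]]) - 3·det([[3,-2],[-3,2]]) + 0·det([[3,4],[-3,-1]])
    = -1·(4·2 - -2·-1) - 3·(3·2 - -2·-3) + 0·(3·-1 - 4·-3)
    = -1·6 - 3·0 + 0·9
    = -6 + 0 + 0 = -6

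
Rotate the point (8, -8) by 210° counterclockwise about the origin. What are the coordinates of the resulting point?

Rotation matrix for 210°: [[cos 210°, -sin 210°], [sin 210°, cos 210°]] ≈ [[-0.866025, 0.500000], [-0.500000, -0.866025]]
[[-0.866025, 0.500000], [-0.500000, -0.866025]] × [8, -8]ᵀ ≈ [-10.9282, 2.9282]ᵀ
Result: (-10.9282, 2.9282)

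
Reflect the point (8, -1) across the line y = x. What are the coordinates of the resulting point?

Reflection across line y = x: (8, -1) → (-1, 8)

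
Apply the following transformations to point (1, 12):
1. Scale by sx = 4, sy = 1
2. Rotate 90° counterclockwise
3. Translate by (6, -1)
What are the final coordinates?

Step 1: Scale → (4, 12)
Step 2: Rotate 90° → (-12, 4)
Step 3: Translate → (-6, 3)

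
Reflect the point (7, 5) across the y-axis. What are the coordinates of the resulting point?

Reflection across y-axis: (7, 5) → (-7, 5)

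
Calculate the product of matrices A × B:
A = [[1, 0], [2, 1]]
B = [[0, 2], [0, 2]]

Matrix multiplication:
C[0][0] = 1×0 + 0×0 = 0
C[0][1] = 1×2 + 0×2 = 2
C[1][0] = 2×0 + 1×0 = 0
C[1][1] = 2×2 + 1×2 = 6
Result: [[0, 2], [0, 6]]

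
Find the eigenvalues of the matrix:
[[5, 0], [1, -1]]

Characteristic equation: det(A - λI) = 0
λ² - (trace)λ + (det) = 0
trace = 5 + -1 = 4, det = (5)(-1) - (0)(1) = -5
λ² - (4)λ + (-5) = 0
λ = (4 ± √((4)² - 4·(-5))) / 2 = (4 ± √36) / 2
Solving: λ = -1, 5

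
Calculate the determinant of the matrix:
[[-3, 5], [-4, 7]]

For a 2×2 matrix [[a, b], [c, d]], det = ad - bc
det = (-3)(7) - (5)(-4) = -21 - -20 = -1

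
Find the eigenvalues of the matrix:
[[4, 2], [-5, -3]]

Characteristic equation: det(A - λI) = 0
λ² - (trace)λ + (det) = 0
trace = 4 + -3 = 1, det = (4)(-3) - (2)(-5) = -2
λ² - (1)λ + (-2) = 0
λ = (1 ± √((1)² - 4·(-2))) / 2 = (1 ± √9) / 2
Solving: λ = -1, 2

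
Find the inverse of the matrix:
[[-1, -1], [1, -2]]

For [[a,b],[c,d]], inverse = (1/det)·[[d,-b],[-c,a]]
det = (-1)(-2) - (-1)(1) = 2 - -1 = 3
Inverse = (1/3)·[[-2, 1], [-1, -1]]
= [[-2/3, 1/3], [-1/3, -1/3]]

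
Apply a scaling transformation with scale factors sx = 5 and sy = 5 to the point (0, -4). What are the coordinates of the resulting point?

Scaling matrix:
[[5, 0], [0, 5]]
Result: (0 × 5, -4 × 5) = (0, -20)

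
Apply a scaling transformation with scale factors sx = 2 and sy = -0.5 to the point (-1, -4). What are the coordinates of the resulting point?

Scaling matrix:
[[2, 0], [0, -0.50]]
Result: (-1 × 2, -4 × -0.5) = (-2, 2)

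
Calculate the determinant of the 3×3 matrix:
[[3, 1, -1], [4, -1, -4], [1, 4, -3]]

Expansion along first row:
det = 3·det([[-1,-4],[4,-3]]) - 1·det([[4,-4],[1,-3]]) + -1·det([[4,-1],[1,4]])
    = 3·(-1·-3 - -4·4) - 1·(4·-3 - -4·1) + -1·(4·4 - -1·1)
    = 3·19 - 1·-8 + -1·17
    = 57 + 8 + -17 = 48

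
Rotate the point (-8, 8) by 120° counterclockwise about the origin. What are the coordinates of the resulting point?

Rotation matrix for 120°: [[cos 120°, -sin 120°], [sin 120°, cos 120°]] ≈ [[-0.500000, -0.866025], [0.866025, -0.500000]]
[[-0.500000, -0.866025], [0.866025, -0.500000]] × [-8, 8]ᵀ ≈ [-2.9282, -10.9282]ᵀ
Result: (-2.9282, -10.9282)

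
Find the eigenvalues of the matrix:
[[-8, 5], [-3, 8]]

Characteristic equation: det(A - λI) = 0
λ² - (trace)λ + (det) = 0
trace = -8 + 8 = 0, det = (-8)(8) - (5)(-3) = -49
λ² - (0)λ + (-49) = 0
λ = (0 ± √((0)² - 4·(-49))) / 2 = (0 ± √196) / 2
Solving: λ = -7, 7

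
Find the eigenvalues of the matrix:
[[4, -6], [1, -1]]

Characteristic equation: det(A - λI) = 0
λ² - (trace)λ + (det) = 0
trace = 4 + -1 = 3, det = (4)(-1) - (-6)(1) = 2
λ² - (3)λ + (2) = 0
λ = (3 ± √((3)² - 4·(2))) / 2 = (3 ± √1) / 2
Solving: λ = 1, 2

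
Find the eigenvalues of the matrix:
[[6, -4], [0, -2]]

Characteristic equation: det(A - λI) = 0
λ² - (trace)λ + (det) = 0
trace = 6 + -2 = 4, det = (6)(-2) - (-4)(0) = -12
λ² - (4)λ + (-12) = 0
λ = (4 ± √((4)² - 4·(-12))) / 2 = (4 ± √64) / 2
Solving: λ = -2, 6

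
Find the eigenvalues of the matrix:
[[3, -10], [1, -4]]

Characteristic equation: det(A - λI) = 0
λ² - (trace)λ + (det) = 0
trace = 3 + -4 = -1, det = (3)(-4) - (-10)(1) = -2
λ² - (-1)λ + (-2) = 0
λ = (-1 ± √((-1)² - 4·(-2))) / 2 = (-1 ± √9) / 2
Solving: λ = -2, 1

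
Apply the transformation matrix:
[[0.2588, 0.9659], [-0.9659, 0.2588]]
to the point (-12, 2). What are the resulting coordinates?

Matrix multiplication:
[[0.2588, 0.9659], [-0.9659, 0.2588]] × [-12, 2]ᵀ
= [(0.2588)(-12) + (0.9659)(2), (-0.9659)(-12) + (0.2588)(2)]ᵀ
= [-1.1738, 12.1084]ᵀ
Result: (-1.1738, 12.1084)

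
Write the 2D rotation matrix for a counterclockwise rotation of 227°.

Rotation matrix formula: [[cos θ, -sin θ], [sin θ, cos θ]]
For θ = 227°:
cos(227°) = -0.6820
sin(227°) = -0.7314
Result: [[-0.6820, 0.7314], [-0.7314, -0.6820]]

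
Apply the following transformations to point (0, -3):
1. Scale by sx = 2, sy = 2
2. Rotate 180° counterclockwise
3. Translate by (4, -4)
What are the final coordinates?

Step 1: Scale → (0, -6)
Step 2: Rotate 180° → (0, 6)
Step 3: Translate → (4, 2)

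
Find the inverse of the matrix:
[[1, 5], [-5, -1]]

For [[a,b],[c,d]], inverse = (1/det)·[[d,-b],[-c,a]]
det = (1)(-1) - (5)(-5) = -1 - -25 = 24
Inverse = (1/24)·[[-1, -5], [5, 1]]
= [[-1/24, -5/24], [5/24, 1/24]]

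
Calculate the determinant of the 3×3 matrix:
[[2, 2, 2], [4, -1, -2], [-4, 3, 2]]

Expansion along first row:
det = 2·det([[-1,-2],[3,2]]) - 2·det([[4,-2],[-4,2]]) + 2·det([[4,-1],[-4,3]])
    = 2·(-1·2 - -2·3) - 2·(4·2 - -2·-4) + 2·(4·3 - -1·-4)
    = 2·4 - 2·0 + 2·8
    = 8 + 0 + 16 = 24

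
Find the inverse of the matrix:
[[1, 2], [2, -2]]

For [[a,b],[c,d]], inverse = (1/det)·[[d,-b],[-c,a]]
det = (1)(-2) - (2)(2) = -2 - 4 = -6
Inverse = (1/-6)·[[-2, -2], [-2, 1]]
= [[1/3, 1/3], [1/3, -1/6]]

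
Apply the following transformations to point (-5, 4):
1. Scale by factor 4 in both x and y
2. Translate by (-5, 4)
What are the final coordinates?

Step 1: Scale (-5, 4) by 4 → (-20, 16)
Step 2: Translate by (-5, 4) → (-25, 20)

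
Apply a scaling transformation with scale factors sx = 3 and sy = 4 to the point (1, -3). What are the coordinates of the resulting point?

Scaling matrix:
[[3, 0], [0, 4]]
Result: (1 × 3, -3 × 4) = (3, -12)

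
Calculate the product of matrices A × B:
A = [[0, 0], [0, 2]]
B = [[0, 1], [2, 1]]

Matrix multiplication:
C[0][0] = 0×0 + 0×2 = 0
C[0][1] = 0×1 + 0×1 = 0
C[1][0] = 0×0 + 2×2 = 4
C[1][1] = 0×1 + 2×1 = 2
Result: [[0, 0], [4, 2]]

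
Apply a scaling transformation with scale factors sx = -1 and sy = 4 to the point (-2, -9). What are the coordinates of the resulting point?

Scaling matrix:
[[-1, 0], [0, 4]]
Result: (-2 × -1, -9 × 4) = (2, -36)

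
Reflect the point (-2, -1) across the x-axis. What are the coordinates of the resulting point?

Reflection across x-axis: (-2, -1) → (-2, 1)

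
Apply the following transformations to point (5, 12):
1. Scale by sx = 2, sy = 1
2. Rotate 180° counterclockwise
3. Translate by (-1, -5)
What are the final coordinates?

Step 1: Scale → (10, 12)
Step 2: Rotate 180° → (-10, -12)
Step 3: Translate → (-11, -17)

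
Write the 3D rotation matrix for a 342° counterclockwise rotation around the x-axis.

Rotation matrix for counterclockwise 342° around x-axis:
cos(342°) = 0.9511, sin(342°) = -0.3090
Result: [[1, 0, 0], [0, 0.9511, 0.3090], [0, -0.3090, 0.9511]]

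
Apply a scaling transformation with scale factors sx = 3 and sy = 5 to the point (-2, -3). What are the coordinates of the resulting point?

Scaling matrix:
[[3, 0], [0, 5]]
Result: (-2 × 3, -3 × 5) = (-6, -15)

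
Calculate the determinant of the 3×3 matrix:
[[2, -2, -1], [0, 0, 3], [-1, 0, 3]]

Expansion along first row:
det = 2·det([[0,3],[0,3]]) - -2·det([[0,3],[-1,3]]) + -1·det([[0,0],[-1,0]])
    = 2·(0·3 - 3·0) - -2·(0·3 - 3·-1) + -1·(0·0 - 0·-1)
    = 2·0 - -2·3 + -1·0
    = 0 + 6 + 0 = 6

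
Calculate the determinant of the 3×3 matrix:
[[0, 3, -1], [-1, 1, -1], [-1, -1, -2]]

Expansion along first row:
det = 0·det([[1,-1],[-1,-2]]) - 3·det([[-1,-1],[-1,-2]]) + -1·det([[-1,1],[-1,-1]])
    = 0·(1·-2 - -1·-1) - 3·(-1·-2 - -1·-1) + -1·(-1·-1 - 1·-1)
    = 0·-3 - 3·1 + -1·2
    = 0 + -3 + -2 = -5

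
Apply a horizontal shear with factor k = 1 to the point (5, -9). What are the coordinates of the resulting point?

Shear matrix for horizontal shear with factor k = 1:
[[1, 1], [0, 1]]
Result: (5, -9) → (-4, -9)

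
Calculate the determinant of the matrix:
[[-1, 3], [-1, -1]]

For a 2×2 matrix [[a, b], [c, d]], det = ad - bc
det = (-1)(-1) - (3)(-1) = 1 - -3 = 4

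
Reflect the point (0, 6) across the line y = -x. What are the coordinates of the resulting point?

Reflection across line y = -x: (0, 6) → (-6, 0)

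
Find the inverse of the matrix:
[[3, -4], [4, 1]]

For [[a,b],[c,d]], inverse = (1/det)·[[d,-b],[-c,a]]
det = (3)(1) - (-4)(4) = 3 - -16 = 19
Inverse = (1/19)·[[1, 4], [-4, 3]]
= [[1/19, 4/19], [-4/19, 3/19]]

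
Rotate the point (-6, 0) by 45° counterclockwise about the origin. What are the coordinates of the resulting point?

Rotation matrix for 45°: [[cos 45°, -sin 45°], [sin 45°, cos 45°]] ≈ [[0.707107, -0.707107], [0.707107, 0.707107]]
[[0.707107, -0.707107], [0.707107, 0.707107]] × [-6, 0]ᵀ ≈ [-4.2426, -4.2426]ᵀ
Result: (-4.2426, -4.2426)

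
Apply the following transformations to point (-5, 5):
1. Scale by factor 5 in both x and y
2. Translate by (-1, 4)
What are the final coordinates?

Step 1: Scale (-5, 5) by 5 → (-25, 25)
Step 2: Translate by (-1, 4) → (-26, 29)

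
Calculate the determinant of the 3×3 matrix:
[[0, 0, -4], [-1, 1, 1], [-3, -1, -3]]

Expansion along first row:
det = 0·det([[1,1],[-1,-3]]) - 0·det([[-1,1],[-3,-3]]) + -4·det([[-1,1],[-3,-1]])
    = 0·(1·-3 - 1·-1) - 0·(-1·-3 - 1·-3) + -4·(-1·-1 - 1·-3)
    = 0·-2 - 0·6 + -4·4
    = 0 + 0 + -16 = -16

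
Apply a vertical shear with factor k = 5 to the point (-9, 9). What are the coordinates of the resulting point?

Shear matrix for vertical shear with factor k = 5:
[[1, 0], [5, 1]]
Result: (-9, 9) → (-9, -36)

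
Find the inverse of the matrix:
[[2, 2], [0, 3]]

For [[a,b],[c,d]], inverse = (1/det)·[[d,-b],[-c,a]]
det = (2)(3) - (2)(0) = 6 - 0 = 6
Inverse = (1/6)·[[3, -2], [0, 2]]
= [[1/2, -1/3], [0, 1/3]]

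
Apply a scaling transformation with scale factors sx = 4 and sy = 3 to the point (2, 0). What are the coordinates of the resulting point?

Scaling matrix:
[[4, 0], [0, 3]]
Result: (2 × 4, 0 × 3) = (8, 0)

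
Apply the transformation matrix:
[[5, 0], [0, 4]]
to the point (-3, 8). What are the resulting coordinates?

Matrix multiplication:
[[5, 0], [0, 4]] × [-3, 8]ᵀ
= [(5)(-3) + (0)(8), (0)(-3) + (4)(8)]ᵀ
= [-15, 32]ᵀ
Result: (-15, 32)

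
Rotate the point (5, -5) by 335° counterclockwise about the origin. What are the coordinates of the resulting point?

Rotation matrix for 335°: [[cos 335°, -sin 335°], [sin 335°, cos 335°]] ≈ [[0.906308, 0.422618], [-0.422618, 0.906308]]
[[0.906308, 0.422618], [-0.422618, 0.906308]] × [5, -5]ᵀ ≈ [2.4184, -6.6446]ᵀ
Result: (2.4184, -6.6446)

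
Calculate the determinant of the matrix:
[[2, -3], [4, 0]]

For a 2×2 matrix [[a, b], [c, d]], det = ad - bc
det = (2)(0) - (-3)(4) = 0 - -12 = 12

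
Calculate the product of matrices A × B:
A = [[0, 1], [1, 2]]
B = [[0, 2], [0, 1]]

Matrix multiplication:
C[0][0] = 0×0 + 1×0 = 0
C[0][1] = 0×2 + 1×1 = 1
C[1][0] = 1×0 + 2×0 = 0
C[1][1] = 1×2 + 2×1 = 4
Result: [[0, 1], [0, 4]]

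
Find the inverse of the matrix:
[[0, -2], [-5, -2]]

For [[a,b],[c,d]], inverse = (1/det)·[[d,-b],[-c,a]]
det = (0)(-2) - (-2)(-5) = 0 - 10 = -10
Inverse = (1/-10)·[[-2, 2], [5, 0]]
= [[1/5, -1/5], [-1/2, 0]]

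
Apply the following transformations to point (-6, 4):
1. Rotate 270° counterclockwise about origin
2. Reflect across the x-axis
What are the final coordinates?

Step 1: Rotate 270° → (4, 6)
Step 2: Reflect across x-axis → (4, -6)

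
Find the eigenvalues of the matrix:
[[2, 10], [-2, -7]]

Characteristic equation: det(A - λI) = 0
λ² - (trace)λ + (det) = 0
trace = 2 + -7 = -5, det = (2)(-7) - (10)(-2) = 6
λ² - (-5)λ + (6) = 0
λ = (-5 ± √((-5)² - 4·(6))) / 2 = (-5 ± √1) / 2
Solving: λ = -3, -2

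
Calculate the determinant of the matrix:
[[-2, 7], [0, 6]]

For a 2×2 matrix [[a, b], [c, d]], det = ad - bc
det = (-2)(6) - (7)(0) = -12 - 0 = -12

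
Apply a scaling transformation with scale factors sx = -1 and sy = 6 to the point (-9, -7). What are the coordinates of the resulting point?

Scaling matrix:
[[-1, 0], [0, 6]]
Result: (-9 × -1, -7 × 6) = (9, -42)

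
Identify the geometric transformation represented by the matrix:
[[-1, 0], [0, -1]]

This matrix represents: rotation by 180° (or reflection through origin)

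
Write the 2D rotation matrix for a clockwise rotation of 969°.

Rotation matrix formula: [[cos θ, -sin θ], [sin θ, cos θ]]
A clockwise rotation by 969° is equivalent to a counterclockwise rotation by -969°.
For θ = -969°:
cos(-969°) = -0.3584
sin(-969°) = 0.9336
Result: [[-0.3584, -0.9336], [0.9336, -0.3584]]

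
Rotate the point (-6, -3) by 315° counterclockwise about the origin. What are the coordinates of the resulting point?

Rotation matrix for 315°: [[cos 315°, -sin 315°], [sin 315°, cos 315°]] ≈ [[0.707107, 0.707107], [-0.707107, 0.707107]]
[[0.707107, 0.707107], [-0.707107, 0.707107]] × [-6, -3]ᵀ ≈ [-6.3640, 2.1213]ᵀ
Result: (-6.3640, 2.1213)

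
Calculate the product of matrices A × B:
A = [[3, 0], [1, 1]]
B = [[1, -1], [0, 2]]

Matrix multiplication:
C[0][0] = 3×1 + 0×0 = 3
C[0][1] = 3×-1 + 0×2 = -3
C[1][0] = 1×1 + 1×0 = 1
C[1][1] = 1×-1 + 1×2 = 1
Result: [[3, -3], [1, 1]]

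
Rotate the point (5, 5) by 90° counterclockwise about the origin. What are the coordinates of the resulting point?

Rotation matrix for 90°: [[cos 90°, -sin 90°], [sin 90°, cos 90°]] = [[0, -1], [1, 0]]
[[0, -1], [1, 0]] × [5, 5]ᵀ = [-5, 5]ᵀ
Result: (-5, 5)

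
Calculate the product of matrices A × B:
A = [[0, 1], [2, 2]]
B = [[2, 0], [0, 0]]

Matrix multiplication:
C[0][0] = 0×2 + 1×0 = 0
C[0][1] = 0×0 + 1×0 = 0
C[1][0] = 2×2 + 2×0 = 4
C[1][1] = 2×0 + 2×0 = 0
Result: [[0, 0], [4, 0]]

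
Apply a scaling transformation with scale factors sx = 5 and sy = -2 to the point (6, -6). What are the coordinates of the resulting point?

Scaling matrix:
[[5, 0], [0, -2]]
Result: (6 × 5, -6 × -2) = (30, 12)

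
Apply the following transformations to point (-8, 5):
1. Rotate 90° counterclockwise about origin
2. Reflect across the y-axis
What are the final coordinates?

Step 1: Rotate 90° → (-5, -8)
Step 2: Reflect across y-axis → (5, -8)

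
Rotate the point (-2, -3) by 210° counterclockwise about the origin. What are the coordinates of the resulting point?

Rotation matrix for 210°: [[cos 210°, -sin 210°], [sin 210°, cos 210°]] ≈ [[-0.866025, 0.500000], [-0.500000, -0.866025]]
[[-0.866025, 0.500000], [-0.500000, -0.866025]] × [-2, -3]ᵀ ≈ [0.2321, 3.5981]ᵀ
Result: (0.2321, 3.5981)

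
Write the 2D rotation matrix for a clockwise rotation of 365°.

Rotation matrix formula: [[cos θ, -sin θ], [sin θ, cos θ]]
A clockwise rotation by 365° is equivalent to a counterclockwise rotation by -365°.
For θ = -365°:
cos(-365°) = 0.9962
sin(-365°) = -0.0872
Result: [[0.9962, 0.0872], [-0.0872, 0.9962]]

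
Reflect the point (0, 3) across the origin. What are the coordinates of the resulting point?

Reflection across origin: (0, 3) → (0, -3)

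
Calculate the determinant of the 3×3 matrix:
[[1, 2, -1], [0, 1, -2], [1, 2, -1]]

Expansion along first row:
det = 1·det([[1,-2],[2,-1]]) - 2·det([[0,-2],[1,-1]]) + -1·det([[0,1],[1,2]])
    = 1·(1·-1 - -2·2) - 2·(0·-1 - -2·1) + -1·(0·2 - 1·1)
    = 1·3 - 2·2 + -1·-1
    = 3 + -4 + 1 = 0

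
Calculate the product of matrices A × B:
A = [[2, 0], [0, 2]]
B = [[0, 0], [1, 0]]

Matrix multiplication:
C[0][0] = 2×0 + 0×1 = 0
C[0][1] = 2×0 + 0×0 = 0
C[1][0] = 0×0 + 2×1 = 2
C[1][1] = 0×0 + 2×0 = 0
Result: [[0, 0], [2, 0]]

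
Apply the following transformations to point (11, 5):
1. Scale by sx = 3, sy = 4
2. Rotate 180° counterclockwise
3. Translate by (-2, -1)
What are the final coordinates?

Step 1: Scale → (33, 20)
Step 2: Rotate 180° → (-33, -20)
Step 3: Translate → (-35, -21)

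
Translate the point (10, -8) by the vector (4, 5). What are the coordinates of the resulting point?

Translation by (4, 5) (homogeneous matrix [[1, 0, 4], [0, 1, 5], [0, 0, 1]]):
x' = 10 + 4 = 14
y' = -8 + 5 = -3
Result: (14, -3)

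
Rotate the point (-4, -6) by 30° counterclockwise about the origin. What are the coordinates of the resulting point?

Rotation matrix for 30°: [[cos 30°, -sin 30°], [sin 30°, cos 30°]] ≈ [[0.866025, -0.500000], [0.500000, 0.866025]]
[[0.866025, -0.500000], [0.500000, 0.866025]] × [-4, -6]ᵀ ≈ [-0.4641, -7.1962]ᵀ
Result: (-0.4641, -7.1962)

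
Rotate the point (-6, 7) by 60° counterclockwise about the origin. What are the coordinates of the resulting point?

Rotation matrix for 60°: [[cos 60°, -sin 60°], [sin 60°, cos 60°]] ≈ [[0.500000, -0.866025], [0.866025, 0.500000]]
[[0.500000, -0.866025], [0.866025, 0.500000]] × [-6, 7]ᵀ ≈ [-9.0622, -1.6962]ᵀ
Result: (-9.0622, -1.6962)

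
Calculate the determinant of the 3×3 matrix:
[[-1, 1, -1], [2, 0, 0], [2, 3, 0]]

Expansion along first row:
det = -1·det([[0,0],[3,0]]) - 1·det([[2,0],[2,0]]) + -1·det([[2,0],[2,3]])
    = -1·(0·0 - 0·3) - 1·(2·0 - 0·2) + -1·(2·3 - 0·2)
    = -1·0 - 1·0 + -1·6
    = 0 + 0 + -6 = -6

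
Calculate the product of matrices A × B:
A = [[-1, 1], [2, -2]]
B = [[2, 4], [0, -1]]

Matrix multiplication:
C[0][0] = -1×2 + 1×0 = -2
C[0][1] = -1×4 + 1×-1 = -5
C[1][0] = 2×2 + -2×0 = 4
C[1][1] = 2×4 + -2×-1 = 10
Result: [[-2, -5], [4, 10]]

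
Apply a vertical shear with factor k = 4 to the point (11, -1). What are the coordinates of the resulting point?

Shear matrix for vertical shear with factor k = 4:
[[1, 0], [4, 1]]
Result: (11, -1) → (11, 43)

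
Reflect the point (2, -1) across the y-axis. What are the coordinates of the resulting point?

Reflection across y-axis: (2, -1) → (-2, -1)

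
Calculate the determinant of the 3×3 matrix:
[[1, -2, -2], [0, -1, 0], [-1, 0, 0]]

Expansion along first row:
det = 1·det([[-1,0],[0,0]]) - -2·det([[0,0],[-1,0]]) + -2·det([[0,-1],[-1,0]])
    = 1·(-1·0 - 0·0) - -2·(0·0 - 0·-1) + -2·(0·0 - -1·-1)
    = 1·0 - -2·0 + -2·-1
    = 0 + 0 + 2 = 2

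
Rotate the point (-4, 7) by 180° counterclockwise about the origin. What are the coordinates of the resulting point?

Rotation matrix for 180°: [[cos 180°, -sin 180°], [sin 180°, cos 180°]] = [[-1, 0], [0, -1]]
[[-1, 0], [0, -1]] × [-4, 7]ᵀ = [4, -7]ᵀ
Result: (4, -7)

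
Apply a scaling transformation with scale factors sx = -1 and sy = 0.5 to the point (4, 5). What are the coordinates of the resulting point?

Scaling matrix:
[[-1, 0], [0, 0.50]]
Result: (4 × -1, 5 × 0.5) = (-4, 2.5)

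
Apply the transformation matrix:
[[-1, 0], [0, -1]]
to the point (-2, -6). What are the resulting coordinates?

Matrix multiplication:
[[-1, 0], [0, -1]] × [-2, -6]ᵀ
= [(-1)(-2) + (0)(-6), (0)(-2) + (-1)(-6)]ᵀ
= [2, 6]ᵀ
Result: (2, 6)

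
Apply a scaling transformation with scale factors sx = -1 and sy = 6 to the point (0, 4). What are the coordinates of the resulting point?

Scaling matrix:
[[-1, 0], [0, 6]]
Result: (0 × -1, 4 × 6) = (0, 24)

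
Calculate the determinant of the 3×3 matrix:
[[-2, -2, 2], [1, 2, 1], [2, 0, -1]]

Expansion along first row:
det = -2·det([[2,1],[0,-1]]) - -2·det([[1,1],[2,-1]]) + 2·det([[1,2],[2,0]])
    = -2·(2·-1 - 1·0) - -2·(1·-1 - 1·2) + 2·(1·0 - 2·2)
    = -2·-2 - -2·-3 + 2·-4
    = 4 + -6 + -8 = -10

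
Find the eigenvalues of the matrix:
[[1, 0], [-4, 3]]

Characteristic equation: det(A - λI) = 0
λ² - (trace)λ + (det) = 0
trace = 1 + 3 = 4, det = (1)(3) - (0)(-4) = 3
λ² - (4)λ + (3) = 0
λ = (4 ± √((4)² - 4·(3))) / 2 = (4 ± √4) / 2
Solving: λ = 1, 3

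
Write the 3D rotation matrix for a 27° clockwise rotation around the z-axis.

Rotation matrix for clockwise 27° around z-axis:
A clockwise rotation by 27° is a counterclockwise rotation by -27°.
cos(-27°) = 0.8910, sin(-27°) = -0.4540
Result: [[0.8910, 0.4540, 0], [-0.4540, 0.8910, 0], [0, 0, 1]]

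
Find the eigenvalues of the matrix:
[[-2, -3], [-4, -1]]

Characteristic equation: det(A - λI) = 0
λ² - (trace)λ + (det) = 0
trace = -2 + -1 = -3, det = (-2)(-1) - (-3)(-4) = -10
λ² - (-3)λ + (-10) = 0
λ = (-3 ± √((-3)² - 4·(-10))) / 2 = (-3 ± √49) / 2
Solving: λ = -5, 2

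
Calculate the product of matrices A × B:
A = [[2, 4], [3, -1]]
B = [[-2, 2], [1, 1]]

Matrix multiplication:
C[0][0] = 2×-2 + 4×1 = 0
C[0][1] = 2×2 + 4×1 = 8
C[1][0] = 3×-2 + -1×1 = -7
C[1][1] = 3×2 + -1×1 = 5
Result: [[0, 8], [-7, 5]]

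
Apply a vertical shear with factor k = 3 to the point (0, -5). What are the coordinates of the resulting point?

Shear matrix for vertical shear with factor k = 3:
[[1, 0], [3, 1]]
Result: (0, -5) → (0, -5)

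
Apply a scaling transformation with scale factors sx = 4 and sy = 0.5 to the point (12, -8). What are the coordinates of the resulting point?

Scaling matrix:
[[4, 0], [0, 0.50]]
Result: (12 × 4, -8 × 0.5) = (48, -4)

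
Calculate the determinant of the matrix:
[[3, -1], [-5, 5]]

For a 2×2 matrix [[a, b], [c, d]], det = ad - bc
det = (3)(5) - (-1)(-5) = 15 - 5 = 10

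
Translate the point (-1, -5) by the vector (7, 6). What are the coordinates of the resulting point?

Translation by (7, 6) (homogeneous matrix [[1, 0, 7], [0, 1, 6], [0, 0, 1]]):
x' = -1 + 7 = 6
y' = -5 + 6 = 1
Result: (6, 1)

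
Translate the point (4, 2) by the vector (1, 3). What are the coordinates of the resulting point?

Translation by (1, 3) (homogeneous matrix [[1, 0, 1], [0, 1, 3], [0, 0, 1]]):
x' = 4 + 1 = 5
y' = 2 + 3 = 5
Result: (5, 5)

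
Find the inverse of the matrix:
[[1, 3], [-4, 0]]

For [[a,b],[c,d]], inverse = (1/det)·[[d,-b],[-c,a]]
det = (1)(0) - (3)(-4) = 0 - -12 = 12
Inverse = (1/12)·[[0, -3], [4, 1]]
= [[0, -1/4], [1/3, 1/12]]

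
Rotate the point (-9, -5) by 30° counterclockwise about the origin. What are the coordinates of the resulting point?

Rotation matrix for 30°: [[cos 30°, -sin 30°], [sin 30°, cos 30°]] ≈ [[0.866025, -0.500000], [0.500000, 0.866025]]
[[0.866025, -0.500000], [0.500000, 0.866025]] × [-9, -5]ᵀ ≈ [-5.2942, -8.8301]ᵀ
Result: (-5.2942, -8.8301)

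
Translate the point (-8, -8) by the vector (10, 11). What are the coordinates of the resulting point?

Translation by (10, 11) (homogeneous matrix [[1, 0, 10], [0, 1, 11], [0, 0, 1]]):
x' = -8 + 10 = 2
y' = -8 + 11 = 3
Result: (2, 3)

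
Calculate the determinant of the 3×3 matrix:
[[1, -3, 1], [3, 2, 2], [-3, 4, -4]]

Expansion along first row:
det = 1·det([[2,2],[4,-4]]) - -3·det([[3,2],[-3,-4]]) + 1·det([[3,2],[-3,4]])
    = 1·(2·-4 - 2·4) - -3·(3·-4 - 2·-3) + 1·(3·4 - 2·-3)
    = 1·-16 - -3·-6 + 1·18
    = -16 + -18 + 18 = -16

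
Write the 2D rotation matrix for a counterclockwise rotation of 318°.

Rotation matrix formula: [[cos θ, -sin θ], [sin θ, cos θ]]
For θ = 318°:
cos(318°) = 0.7431
sin(318°) = -0.6691
Result: [[0.7431, 0.6691], [-0.6691, 0.7431]]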